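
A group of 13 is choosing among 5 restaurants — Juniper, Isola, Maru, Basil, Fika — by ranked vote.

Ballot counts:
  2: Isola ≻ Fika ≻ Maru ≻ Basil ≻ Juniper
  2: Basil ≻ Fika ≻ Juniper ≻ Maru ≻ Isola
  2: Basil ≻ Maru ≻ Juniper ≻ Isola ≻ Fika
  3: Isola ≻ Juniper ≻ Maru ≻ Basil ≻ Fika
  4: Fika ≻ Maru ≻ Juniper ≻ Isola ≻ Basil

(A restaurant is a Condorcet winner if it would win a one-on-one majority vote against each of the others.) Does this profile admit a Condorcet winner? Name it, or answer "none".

Head-to-head results (13 friends):
Juniper vs Isola: 8 to 5, Juniper.
Juniper vs Maru: 5 to 8, Maru.
Juniper vs Basil: 3+4 = 7 for Juniper, 6 for Basil — Juniper by 7–6.
Juniper vs Fika: Fika wins 8–5.
Isola vs Maru: Isola is ranked higher on 2+3 = 5 ballots, Maru on 8. Maru wins 8–5.
Isola vs Basil: Isola preferred on 2+3+4 = 9 ballots; Isola wins 9–4.
Isola vs Fika: 7 to 6, Isola.
Maru vs Basil: Maru, 9–4.
Maru–Fika: Fika 8–5.
Basil vs Fika: Basil wins 7–6.
Each restaurant drops at least one matchup (Juniper loses to Maru; Isola loses to Juniper; Maru loses to Fika; Basil loses to Juniper; Fika loses to Isola); the cycle Juniper > Isola > Fika > Juniper rules out a Condorcet winner.

none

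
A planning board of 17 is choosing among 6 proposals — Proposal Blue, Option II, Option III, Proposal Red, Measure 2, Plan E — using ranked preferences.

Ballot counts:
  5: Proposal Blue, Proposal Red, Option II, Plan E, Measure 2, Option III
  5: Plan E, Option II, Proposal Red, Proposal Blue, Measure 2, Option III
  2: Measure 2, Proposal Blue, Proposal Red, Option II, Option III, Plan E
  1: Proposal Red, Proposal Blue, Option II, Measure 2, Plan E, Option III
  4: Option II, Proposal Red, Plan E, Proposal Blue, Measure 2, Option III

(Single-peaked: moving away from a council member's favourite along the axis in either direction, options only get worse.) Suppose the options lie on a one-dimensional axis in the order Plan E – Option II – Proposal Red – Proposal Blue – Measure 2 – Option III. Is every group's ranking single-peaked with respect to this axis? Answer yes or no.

Axis positions: Plan E=1, Option II=2, Proposal Red=3, Proposal Blue=4, Measure 2=5, Option III=6.
Group 1 (peak Proposal Blue at position 4): ranking walks positions 4-3-2-1-5-6, expanding outward from the peak — single-peaked.
Group 2 (peak Plan E at position 1): ranking walks positions 1-2-3-4-5-6, expanding outward from the peak — single-peaked.
Group 3 (peak Measure 2 at position 5): ranking walks positions 5-4-3-2-6-1, expanding outward from the peak — single-peaked.
Group 4 (peak Proposal Red at position 3): ranking walks positions 3-4-2-5-1-6, expanding outward from the peak — single-peaked.
Group 5 (peak Option II at position 2): ranking walks positions 2-3-1-4-5-6, expanding outward from the peak — single-peaked.
Every ranking is single-peaked on this axis.

yes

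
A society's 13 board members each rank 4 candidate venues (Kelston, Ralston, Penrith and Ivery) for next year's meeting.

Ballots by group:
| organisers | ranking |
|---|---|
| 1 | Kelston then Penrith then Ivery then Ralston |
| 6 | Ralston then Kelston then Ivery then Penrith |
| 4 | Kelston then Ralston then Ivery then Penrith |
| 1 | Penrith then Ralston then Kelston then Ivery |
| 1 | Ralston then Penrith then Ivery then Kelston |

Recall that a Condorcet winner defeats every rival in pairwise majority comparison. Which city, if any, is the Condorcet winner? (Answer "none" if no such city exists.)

Ralston

Pairwise majorities:
Kelston vs Ralston: Kelston is ranked higher on 1+4 = 5 ballots, Ralston on 8. Ralston wins 8–5.
Kelston vs Penrith: Kelston preferred on 1+6+4 = 11 ballots; Kelston wins 11–2.
Kelston vs Ivery: Kelston is ranked higher on 1+6+4+1 = 12 ballots, Ivery on 1. Kelston wins 12–1.
Ralston vs Penrith: Ralston is ranked higher on 6+4+1 = 11 ballots, Penrith on 2. Ralston wins 11–2.
Ralston vs Ivery: 12 to 1, Ralston.
Penrith vs Ivery: Penrith is ranked higher on 1+1+1 = 3 ballots, Ivery on 10. Ivery wins 10–3.
Only Ralston has no losses; Ralston is the Condorcet winner.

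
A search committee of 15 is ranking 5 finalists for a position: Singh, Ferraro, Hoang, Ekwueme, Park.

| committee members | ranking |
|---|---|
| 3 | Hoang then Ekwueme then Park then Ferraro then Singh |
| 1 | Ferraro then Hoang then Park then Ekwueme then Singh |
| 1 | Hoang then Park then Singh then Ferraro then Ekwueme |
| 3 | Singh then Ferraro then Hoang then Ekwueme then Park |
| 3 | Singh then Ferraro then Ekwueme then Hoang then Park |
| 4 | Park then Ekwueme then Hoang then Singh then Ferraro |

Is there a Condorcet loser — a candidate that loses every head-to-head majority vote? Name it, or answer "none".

none

Pairwise majorities:
Singh vs Ferraro: Singh wins 11–4.
Singh vs Hoang: Hoang wins 9–6.
Singh vs Ekwueme: 1+3+3 = 7 for Singh, 8 for Ekwueme — Ekwueme by 8–7.
Singh vs Park: Park, 9–6.
Ferraro vs Hoang: Ferraro is ranked higher on 1+3+3 = 7 ballots, Hoang on 8. Hoang wins 8–7.
Ferraro vs Ekwueme: 1+1+3+3 = 8 for Ferraro, 7 for Ekwueme — Ferraro by 8–7.
Ferraro vs Park: Park wins 8–7.
Hoang vs Ekwueme: Hoang, 8–7.
Hoang vs Park: 11 to 4, Hoang.
Ekwueme vs Park: Ekwueme wins 9–6.
Each candidate has at least one pairwise win (Singh beats Ferraro; Ferraro beats Ekwueme; Hoang beats Singh; Ekwueme beats Singh; Park beats Singh) — no Condorcet loser.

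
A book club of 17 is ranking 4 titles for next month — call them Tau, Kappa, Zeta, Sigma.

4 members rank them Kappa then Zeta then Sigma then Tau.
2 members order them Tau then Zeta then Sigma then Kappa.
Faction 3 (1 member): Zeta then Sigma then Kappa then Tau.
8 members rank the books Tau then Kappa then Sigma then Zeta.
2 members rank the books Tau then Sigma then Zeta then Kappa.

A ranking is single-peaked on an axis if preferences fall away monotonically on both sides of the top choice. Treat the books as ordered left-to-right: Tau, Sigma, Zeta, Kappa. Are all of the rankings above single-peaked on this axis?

Axis positions: Tau=1, Sigma=2, Zeta=3, Kappa=4.
Faction 1 (peak Kappa at position 4): ranking walks positions 4-3-2-1, expanding outward from the peak — single-peaked.
Faction 2: ranking walks positions 1-3-2-4; Zeta is ranked above Sigma even though Sigma lies between Zeta and the peak Tau on the axis — preferences dip and rise again. Not single-peaked.
Faction 3 (peak Zeta at position 3): ranking walks positions 3-2-4-1, expanding outward from the peak — single-peaked.
Faction 4: ranking walks positions 1-4-2-3; Kappa is ranked above Sigma even though Sigma lies between Kappa and the peak Tau on the axis — preferences dip and rise again. Not single-peaked.
Faction 5 (peak Tau at position 1): ranking walks positions 1-2-3-4, expanding outward from the peak — single-peaked.
Faction 2 violates single-peakedness, so the profile is not single-peaked on this axis.

no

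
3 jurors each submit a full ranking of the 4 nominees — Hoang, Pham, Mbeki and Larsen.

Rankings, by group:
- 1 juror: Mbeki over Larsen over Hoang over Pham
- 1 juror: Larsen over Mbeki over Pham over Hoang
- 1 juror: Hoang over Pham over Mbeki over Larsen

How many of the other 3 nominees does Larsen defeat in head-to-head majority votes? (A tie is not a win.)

2

Larsen against each rival (3 jurors):
Larsen vs Hoang: Larsen, 2–1.
Larsen–Pham: Larsen 2–1.
Larsen vs Mbeki: 1 to 2, Mbeki.
Larsen beats Hoang, Pham; loses to Mbeki — 2 pairwise wins.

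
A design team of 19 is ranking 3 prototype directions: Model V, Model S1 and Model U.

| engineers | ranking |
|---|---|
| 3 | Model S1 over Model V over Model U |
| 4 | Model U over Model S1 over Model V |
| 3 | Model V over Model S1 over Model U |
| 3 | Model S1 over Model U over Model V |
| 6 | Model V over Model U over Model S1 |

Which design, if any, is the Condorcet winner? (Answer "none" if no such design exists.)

Pairwise majorities:
Model V vs Model S1: Model S1 wins 10–9.
Model V vs Model U: Model V wins 12–7.
Model S1 vs Model U: Model U, 10–9.
Each design drops at least one matchup (Model V loses to Model S1; Model S1 loses to Model U; Model U loses to Model V); the cycle Model V > Model U > Model S1 > Model V rules out a Condorcet winner.

none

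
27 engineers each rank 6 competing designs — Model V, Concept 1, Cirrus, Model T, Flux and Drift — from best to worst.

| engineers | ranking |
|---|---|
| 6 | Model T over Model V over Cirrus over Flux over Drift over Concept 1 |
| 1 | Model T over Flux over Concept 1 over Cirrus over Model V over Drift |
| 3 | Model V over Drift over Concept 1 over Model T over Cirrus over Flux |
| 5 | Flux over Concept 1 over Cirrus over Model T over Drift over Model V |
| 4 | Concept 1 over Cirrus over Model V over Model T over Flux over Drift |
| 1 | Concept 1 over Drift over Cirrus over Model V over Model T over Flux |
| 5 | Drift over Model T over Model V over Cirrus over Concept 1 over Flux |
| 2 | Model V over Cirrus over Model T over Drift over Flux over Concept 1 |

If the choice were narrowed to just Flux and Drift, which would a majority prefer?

Flux

Ballots ranking Flux above Drift: 6 + 1 + 5 + 4 = 16.
Ballots ranking Drift above Flux: 27 − 16 = 11.
Flux wins the head-to-head 16–11.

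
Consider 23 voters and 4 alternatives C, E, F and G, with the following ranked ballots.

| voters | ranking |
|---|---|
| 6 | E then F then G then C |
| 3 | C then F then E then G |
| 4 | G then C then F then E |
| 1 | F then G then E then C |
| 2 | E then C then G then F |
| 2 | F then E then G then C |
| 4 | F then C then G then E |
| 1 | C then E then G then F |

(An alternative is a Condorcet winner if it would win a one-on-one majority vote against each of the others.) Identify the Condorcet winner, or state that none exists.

Check each pair by majority over 23 ballots:
C vs E: C is ranked higher on 3+4+4+1 = 12 ballots, E on 11. C wins 12–11.
C vs F: 10 to 13, F.
C vs G: 10 to 13, G.
E vs F: 9 to 14, F.
E vs G: 6+3+2+2+1 = 14 for E, 9 for G — E by 14–9.
F vs G: F is ranked higher on 6+3+1+2+4 = 16 ballots, G on 7. F wins 16–7.
F beats each of C, E, G — F is the Condorcet winner.

F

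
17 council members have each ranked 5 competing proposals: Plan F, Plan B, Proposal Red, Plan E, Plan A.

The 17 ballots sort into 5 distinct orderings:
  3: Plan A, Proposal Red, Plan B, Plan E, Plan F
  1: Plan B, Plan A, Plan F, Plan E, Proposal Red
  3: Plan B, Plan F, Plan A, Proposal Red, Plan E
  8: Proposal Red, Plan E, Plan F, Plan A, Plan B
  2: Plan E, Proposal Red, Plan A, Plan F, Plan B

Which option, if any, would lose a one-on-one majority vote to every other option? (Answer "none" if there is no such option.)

Plan B

Pairwise majorities:
Plan F–Plan B: Plan F 10–7.
Plan F vs Proposal Red: Proposal Red wins 13–4.
Plan F vs Plan E: Plan E, 13–4.
Plan F vs Plan A: 3+8 = 11 for Plan F, 6 for Plan A — Plan F by 11–6.
Plan B vs Proposal Red: 4 to 13, Proposal Red.
Plan B vs Plan E: Plan E, 10–7.
Plan B vs Plan A: 4 to 13, Plan A.
Proposal Red vs Plan E: 14 to 3, Proposal Red.
Proposal Red vs Plan A: Proposal Red, 10–7.
Plan E vs Plan A: Plan E wins 10–7.
Plan B is beaten in every head-to-head and is the Condorcet loser.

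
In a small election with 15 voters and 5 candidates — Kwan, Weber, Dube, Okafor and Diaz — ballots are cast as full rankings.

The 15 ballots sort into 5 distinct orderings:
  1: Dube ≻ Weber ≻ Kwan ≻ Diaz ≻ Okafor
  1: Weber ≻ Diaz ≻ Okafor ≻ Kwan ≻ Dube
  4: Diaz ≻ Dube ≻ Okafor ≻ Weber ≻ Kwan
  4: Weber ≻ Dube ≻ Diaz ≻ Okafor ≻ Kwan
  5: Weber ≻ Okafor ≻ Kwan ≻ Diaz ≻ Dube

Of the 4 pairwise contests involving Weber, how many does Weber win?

4

Weber against each rival (15 voters):
Weber vs Kwan: Weber is ranked higher on 1+1+4+4+5 = 15 ballots, Kwan on 0. Weber wins 15–0.
Weber vs Dube: Weber preferred on 1+4+5 = 10 ballots; Weber wins 10–5.
Weber vs Okafor: Weber preferred on 1+1+4+5 = 11 ballots; Weber wins 11–4.
Weber vs Diaz: Weber preferred on 1+1+4+5 = 11 ballots; Weber wins 11–4.
Weber beats Kwan, Dube, Okafor, Diaz — 4 pairwise wins.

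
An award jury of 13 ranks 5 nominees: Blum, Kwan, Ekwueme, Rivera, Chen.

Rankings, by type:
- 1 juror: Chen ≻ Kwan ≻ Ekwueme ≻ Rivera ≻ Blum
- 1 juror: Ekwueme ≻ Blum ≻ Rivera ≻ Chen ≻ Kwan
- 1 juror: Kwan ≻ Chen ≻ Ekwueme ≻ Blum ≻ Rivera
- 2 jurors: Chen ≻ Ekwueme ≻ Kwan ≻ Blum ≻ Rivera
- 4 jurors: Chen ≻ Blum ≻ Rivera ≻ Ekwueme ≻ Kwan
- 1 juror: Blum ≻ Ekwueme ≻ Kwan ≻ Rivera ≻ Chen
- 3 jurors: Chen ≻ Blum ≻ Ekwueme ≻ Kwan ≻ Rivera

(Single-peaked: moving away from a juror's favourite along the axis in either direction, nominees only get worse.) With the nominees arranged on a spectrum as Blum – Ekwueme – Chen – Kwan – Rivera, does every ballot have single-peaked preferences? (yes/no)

no

Axis positions: Blum=1, Ekwueme=2, Chen=3, Kwan=4, Rivera=5.
Type 1 (peak Chen at position 3): ranking walks positions 3-4-2-5-1, expanding outward from the peak — single-peaked.
Type 2: ranking walks positions 2-1-5-3-4; Rivera is ranked above Chen even though Chen lies between Rivera and the peak Ekwueme on the axis — preferences dip and rise again. Not single-peaked.
Type 3 (peak Kwan at position 4): ranking walks positions 4-3-2-1-5, expanding outward from the peak — single-peaked.
Type 4 (peak Chen at position 3): ranking walks positions 3-2-4-1-5, expanding outward from the peak — single-peaked.
Type 5: ranking walks positions 3-1-5-2-4; Blum is ranked above Ekwueme even though Ekwueme lies between Blum and the peak Chen on the axis — preferences dip and rise again. Not single-peaked.
Type 6: ranking walks positions 1-2-4-5-3; Kwan is ranked above Chen even though Chen lies between Kwan and the peak Blum on the axis — preferences dip and rise again. Not single-peaked.
Type 7: ranking walks positions 3-1-2-4-5; Blum is ranked above Ekwueme even though Ekwueme lies between Blum and the peak Chen on the axis — preferences dip and rise again. Not single-peaked.
Type 2 violates single-peakedness, so the profile is not single-peaked on this axis.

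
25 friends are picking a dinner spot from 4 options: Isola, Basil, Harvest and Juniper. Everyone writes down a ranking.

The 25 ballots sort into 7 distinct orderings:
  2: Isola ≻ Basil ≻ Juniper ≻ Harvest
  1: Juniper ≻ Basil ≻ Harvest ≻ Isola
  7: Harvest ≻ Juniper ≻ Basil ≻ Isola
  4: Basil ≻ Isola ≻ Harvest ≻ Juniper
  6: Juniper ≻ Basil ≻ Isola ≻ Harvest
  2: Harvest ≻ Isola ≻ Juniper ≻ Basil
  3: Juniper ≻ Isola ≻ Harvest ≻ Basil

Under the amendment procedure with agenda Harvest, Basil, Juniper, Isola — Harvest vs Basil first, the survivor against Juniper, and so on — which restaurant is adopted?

Juniper

Round 1: Harvest vs Basil — 12–13, Basil advances.
Round 2: Basil vs Juniper — 6–19, Juniper advances.
Round 3: Juniper vs Isola — 17–8, Juniper advances.
Juniper survives the agenda.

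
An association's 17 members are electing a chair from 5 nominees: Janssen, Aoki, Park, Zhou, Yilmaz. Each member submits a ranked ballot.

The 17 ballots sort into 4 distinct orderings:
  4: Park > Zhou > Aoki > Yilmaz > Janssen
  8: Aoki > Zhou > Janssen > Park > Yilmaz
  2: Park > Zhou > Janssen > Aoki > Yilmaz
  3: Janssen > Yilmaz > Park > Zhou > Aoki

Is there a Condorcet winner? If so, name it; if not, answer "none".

Pairwise majorities:
Janssen–Aoki: Aoki 12–5.
Janssen vs Park: Janssen, 11–6.
Janssen vs Zhou: Zhou, 14–3.
Janssen vs Yilmaz: Janssen, 13–4.
Aoki vs Park: Park, 9–8.
Aoki vs Zhou: Zhou, 9–8.
Aoki vs Yilmaz: Aoki, 14–3.
Park vs Zhou: Park wins 9–8.
Park vs Yilmaz: Park, 14–3.
Zhou vs Yilmaz: Zhou wins 14–3.
Every candidate loses at least once (Janssen loses to Aoki; Aoki loses to Park; Park loses to Janssen; Zhou loses to Park; Yilmaz loses to Janssen). The majority relation contains the cycle Janssen → Park → Aoki → Janssen, so there is no Condorcet winner.

none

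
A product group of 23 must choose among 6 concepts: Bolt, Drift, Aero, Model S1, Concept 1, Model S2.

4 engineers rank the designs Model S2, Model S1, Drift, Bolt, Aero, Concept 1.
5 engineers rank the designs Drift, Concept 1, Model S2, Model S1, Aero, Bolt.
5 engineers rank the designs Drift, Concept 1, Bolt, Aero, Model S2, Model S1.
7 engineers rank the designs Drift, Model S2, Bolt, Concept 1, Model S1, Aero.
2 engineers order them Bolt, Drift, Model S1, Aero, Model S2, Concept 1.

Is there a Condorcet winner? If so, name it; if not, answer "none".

Head-to-head results (23 engineers):
Bolt vs Drift: Drift wins 21–2.
Bolt vs Aero: Bolt preferred on 4+5+7+2 = 18 ballots; Bolt wins 18–5.
Bolt vs Model S1: 14 to 9, Bolt.
Bolt vs Concept 1: Bolt is ranked higher on 4+7+2 = 13 ballots, Concept 1 on 10. Bolt wins 13–10.
Bolt–Model S2: Model S2 16–7.
Drift vs Aero: Drift wins 23–0.
Drift vs Model S1: Drift is ranked higher on 5+5+7+2 = 19 ballots, Model S1 on 4. Drift wins 19–4.
Drift–Concept 1: Drift 23–0.
Drift vs Model S2: Drift preferred on 5+5+7+2 = 19 ballots; Drift wins 19–4.
Aero–Model S1: Model S1 18–5.
Aero vs Concept 1: Concept 1, 17–6.
Aero vs Model S2: 5+2 = 7 for Aero, 16 for Model S2 — Model S2 by 16–7.
Model S1 vs Concept 1: Concept 1 wins 17–6.
Model S1 vs Model S2: 2 to 21, Model S2.
Concept 1 vs Model S2: Concept 1 is ranked higher on 5+5 = 10 ballots, Model S2 on 13. Model S2 wins 13–10.
Drift beats each of Bolt, Aero, Model S1, Concept 1, Model S2 — Drift is the Condorcet winner.

Drift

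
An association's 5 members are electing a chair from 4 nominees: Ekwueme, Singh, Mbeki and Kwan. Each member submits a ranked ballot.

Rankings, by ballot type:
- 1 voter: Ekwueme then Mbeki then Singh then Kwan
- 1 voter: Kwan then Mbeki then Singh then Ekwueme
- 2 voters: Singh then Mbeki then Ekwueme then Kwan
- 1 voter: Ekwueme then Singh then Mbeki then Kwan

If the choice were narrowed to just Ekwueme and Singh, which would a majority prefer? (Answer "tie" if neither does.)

Ballots ranking Ekwueme above Singh: 1 + 1 = 2.
Ballots ranking Singh above Ekwueme: 5 − 2 = 3.
Singh wins the head-to-head 3–2.

Singh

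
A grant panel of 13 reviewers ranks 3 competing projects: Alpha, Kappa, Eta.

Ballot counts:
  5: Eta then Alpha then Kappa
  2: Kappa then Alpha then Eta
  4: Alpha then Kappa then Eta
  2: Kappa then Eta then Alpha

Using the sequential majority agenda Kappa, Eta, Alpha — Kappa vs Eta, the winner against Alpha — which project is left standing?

Alpha

Round 1: Kappa vs Eta — 8–5, Kappa advances.
Round 2: Kappa vs Alpha — 4–9, Alpha advances.
Alpha survives the agenda.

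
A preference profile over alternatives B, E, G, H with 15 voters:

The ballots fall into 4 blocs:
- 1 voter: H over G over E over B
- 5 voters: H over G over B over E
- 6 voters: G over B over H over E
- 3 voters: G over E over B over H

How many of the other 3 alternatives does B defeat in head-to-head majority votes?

2

B against each rival (15 voters):
B vs E: B preferred on 5+6 = 11 ballots; B wins 11–4.
B vs G: G wins 15–0.
B vs H: B is ranked higher on 6+3 = 9 ballots, H on 6. B wins 9–6.
B beats E, H; loses to G — 2 pairwise wins.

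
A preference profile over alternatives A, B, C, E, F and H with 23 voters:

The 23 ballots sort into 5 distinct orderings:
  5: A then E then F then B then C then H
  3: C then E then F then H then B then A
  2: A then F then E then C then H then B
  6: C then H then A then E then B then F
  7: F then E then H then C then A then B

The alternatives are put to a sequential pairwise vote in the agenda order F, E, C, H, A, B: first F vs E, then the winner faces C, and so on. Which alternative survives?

Round 1: F vs E — 9–14, E advances.
Round 2: E vs C — 14–9, E advances.
Round 3: E vs H — 17–6, E advances.
Round 4: E vs A — 10–13, A advances.
Round 5: A vs B — 20–3, A advances.
A survives the agenda.

A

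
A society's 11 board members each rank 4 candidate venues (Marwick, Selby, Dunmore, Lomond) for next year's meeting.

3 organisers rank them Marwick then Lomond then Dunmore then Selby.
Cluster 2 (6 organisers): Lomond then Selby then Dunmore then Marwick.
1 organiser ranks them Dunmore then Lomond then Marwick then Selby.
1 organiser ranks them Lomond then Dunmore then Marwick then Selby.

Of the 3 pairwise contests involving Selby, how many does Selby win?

2

Selby against each rival (11 organisers):
Selby–Marwick: Selby 6–5.
Selby vs Dunmore: Selby preferred on 6 ballots; Selby wins 6–5.
Selby vs Lomond: Lomond wins 11–0.
Selby beats Marwick, Dunmore; loses to Lomond — 2 pairwise wins.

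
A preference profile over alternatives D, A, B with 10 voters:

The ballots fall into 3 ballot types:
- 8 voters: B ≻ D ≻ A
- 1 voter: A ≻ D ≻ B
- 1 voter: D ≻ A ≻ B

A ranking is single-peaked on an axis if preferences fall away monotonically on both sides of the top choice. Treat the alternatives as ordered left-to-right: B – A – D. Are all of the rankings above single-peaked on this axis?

Axis positions: B=1, A=2, D=3.
Ballot type 1: ranking walks positions 1-3-2; D is ranked above A even though A lies between D and the peak B on the axis — preferences dip and rise again. Not single-peaked.
Ballot type 2 (peak A at position 2): ranking walks positions 2-3-1, expanding outward from the peak — single-peaked.
Ballot type 3 (peak D at position 3): ranking walks positions 3-2-1, expanding outward from the peak — single-peaked.
Ballot type 1 violates single-peakedness, so the profile is not single-peaked on this axis.

no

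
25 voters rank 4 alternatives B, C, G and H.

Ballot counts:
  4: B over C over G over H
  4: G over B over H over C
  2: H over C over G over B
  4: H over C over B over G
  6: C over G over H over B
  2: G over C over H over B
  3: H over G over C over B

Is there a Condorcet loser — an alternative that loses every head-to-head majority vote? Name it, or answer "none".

B

Head-to-head results (25 voters):
B vs C: B preferred on 4+4 = 8 ballots; C wins 17–8.
B vs G: G, 17–8.
B vs H: H, 17–8.
C vs G: C wins 16–9.
C vs H: 12 to 13, H.
G vs H: 16 to 9, G.
B is beaten in every head-to-head and is the Condorcet loser.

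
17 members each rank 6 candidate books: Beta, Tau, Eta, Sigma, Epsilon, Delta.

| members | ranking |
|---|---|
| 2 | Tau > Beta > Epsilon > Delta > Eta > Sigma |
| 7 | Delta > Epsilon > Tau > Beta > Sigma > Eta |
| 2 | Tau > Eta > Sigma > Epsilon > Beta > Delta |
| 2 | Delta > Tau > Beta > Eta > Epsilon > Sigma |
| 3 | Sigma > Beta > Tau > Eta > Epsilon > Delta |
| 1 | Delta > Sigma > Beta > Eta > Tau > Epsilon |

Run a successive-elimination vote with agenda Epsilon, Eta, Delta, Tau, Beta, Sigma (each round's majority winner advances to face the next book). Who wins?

Delta

Round 1: Epsilon vs Eta — 9–8, Epsilon advances.
Round 2: Epsilon vs Delta — 7–10, Delta advances.
Round 3: Delta vs Tau — 10–7, Delta advances.
Round 4: Delta vs Beta — 10–7, Delta advances.
Round 5: Delta vs Sigma — 12–5, Delta advances.
The agenda winner is Delta.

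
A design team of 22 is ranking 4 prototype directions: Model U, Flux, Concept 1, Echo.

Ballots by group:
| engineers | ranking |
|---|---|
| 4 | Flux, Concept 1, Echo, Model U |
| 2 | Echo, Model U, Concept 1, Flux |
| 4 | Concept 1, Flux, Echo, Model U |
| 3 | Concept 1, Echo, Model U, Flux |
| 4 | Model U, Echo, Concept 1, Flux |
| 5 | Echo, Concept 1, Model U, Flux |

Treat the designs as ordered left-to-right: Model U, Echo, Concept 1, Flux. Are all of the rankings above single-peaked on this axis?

Axis positions: Model U=1, Echo=2, Concept 1=3, Flux=4.
Group 1 (peak Flux at position 4): ranking walks positions 4-3-2-1, expanding outward from the peak — single-peaked.
Group 2 (peak Echo at position 2): ranking walks positions 2-1-3-4, expanding outward from the peak — single-peaked.
Group 3 (peak Concept 1 at position 3): ranking walks positions 3-4-2-1, expanding outward from the peak — single-peaked.
Group 4 (peak Concept 1 at position 3): ranking walks positions 3-2-1-4, expanding outward from the peak — single-peaked.
Group 5 (peak Model U at position 1): ranking walks positions 1-2-3-4, expanding outward from the peak — single-peaked.
Group 6 (peak Echo at position 2): ranking walks positions 2-3-1-4, expanding outward from the peak — single-peaked.
Every ranking is single-peaked on this axis.

yes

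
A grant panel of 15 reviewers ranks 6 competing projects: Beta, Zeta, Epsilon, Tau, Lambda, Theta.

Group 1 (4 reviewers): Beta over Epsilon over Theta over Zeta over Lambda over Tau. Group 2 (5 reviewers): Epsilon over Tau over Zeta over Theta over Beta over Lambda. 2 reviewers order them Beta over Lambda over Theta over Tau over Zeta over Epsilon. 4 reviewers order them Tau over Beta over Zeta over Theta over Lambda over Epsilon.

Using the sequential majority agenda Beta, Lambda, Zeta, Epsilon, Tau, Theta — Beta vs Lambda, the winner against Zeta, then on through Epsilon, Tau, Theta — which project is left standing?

Round 1: Beta vs Lambda — 15–0, Beta advances.
Round 2: Beta vs Zeta — 10–5, Beta advances.
Round 3: Beta vs Epsilon — 10–5, Beta advances.
Round 4: Beta vs Tau — 6–9, Tau advances.
Round 5: Tau vs Theta — 9–6, Tau advances.
Tau survives the agenda.

Tau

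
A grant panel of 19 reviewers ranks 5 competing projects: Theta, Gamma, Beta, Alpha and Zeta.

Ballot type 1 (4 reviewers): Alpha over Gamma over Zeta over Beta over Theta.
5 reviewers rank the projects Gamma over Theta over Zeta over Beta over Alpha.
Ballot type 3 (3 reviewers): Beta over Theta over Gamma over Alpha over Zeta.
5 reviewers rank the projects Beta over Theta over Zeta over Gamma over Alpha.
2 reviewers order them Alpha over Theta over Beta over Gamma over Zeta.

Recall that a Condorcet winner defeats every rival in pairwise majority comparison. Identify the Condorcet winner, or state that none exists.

Head-to-head results (19 reviewers):
Theta–Gamma: Theta 10–9.
Theta vs Beta: Beta wins 12–7.
Theta vs Alpha: Theta, 13–6.
Theta vs Zeta: Theta wins 15–4.
Gamma vs Beta: Beta, 10–9.
Gamma vs Alpha: Gamma, 13–6.
Gamma vs Zeta: Gamma wins 14–5.
Beta vs Alpha: Beta, 13–6.
Beta vs Zeta: Beta, 10–9.
Alpha–Zeta: Zeta 10–9.
Beta defeats every rival head-to-head and is the Condorcet winner.

Beta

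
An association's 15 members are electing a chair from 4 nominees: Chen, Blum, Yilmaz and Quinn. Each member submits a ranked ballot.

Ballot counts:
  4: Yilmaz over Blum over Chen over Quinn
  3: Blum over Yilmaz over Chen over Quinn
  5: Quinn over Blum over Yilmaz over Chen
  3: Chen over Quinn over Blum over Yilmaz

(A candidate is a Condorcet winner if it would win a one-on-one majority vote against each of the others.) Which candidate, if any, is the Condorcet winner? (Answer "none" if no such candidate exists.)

none

Pairwise majorities:
Chen vs Blum: 3 for Chen, 12 for Blum — Blum by 12–3.
Chen vs Yilmaz: Chen is ranked higher on 3 ballots, Yilmaz on 12. Yilmaz wins 12–3.
Chen vs Quinn: Chen preferred on 4+3+3 = 10 ballots; Chen wins 10–5.
Blum vs Yilmaz: 3+5+3 = 11 for Blum, 4 for Yilmaz — Blum by 11–4.
Blum vs Quinn: 7 to 8, Quinn.
Yilmaz vs Quinn: Yilmaz is ranked higher on 4+3 = 7 ballots, Quinn on 8. Quinn wins 8–7.
No candidate is unbeaten: Chen loses to Blum; Blum loses to Quinn; Yilmaz loses to Blum; Quinn loses to Chen. In particular Chen > Quinn > Blum > Chen is a majority cycle — no Condorcet winner exists.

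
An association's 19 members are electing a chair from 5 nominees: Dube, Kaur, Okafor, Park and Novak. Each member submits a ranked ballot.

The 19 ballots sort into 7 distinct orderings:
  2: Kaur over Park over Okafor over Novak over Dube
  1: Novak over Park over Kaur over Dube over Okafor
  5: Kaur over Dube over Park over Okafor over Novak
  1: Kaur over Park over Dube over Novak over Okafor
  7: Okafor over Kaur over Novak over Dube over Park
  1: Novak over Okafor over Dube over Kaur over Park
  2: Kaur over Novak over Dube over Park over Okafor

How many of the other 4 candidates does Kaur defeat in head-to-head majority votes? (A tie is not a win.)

4

Kaur against each rival (19 voters):
Kaur vs Dube: 2+1+5+1+7+2 = 18 for Kaur, 1 for Dube — Kaur by 18–1.
Kaur vs Okafor: Kaur is ranked higher on 2+1+5+1+2 = 11 ballots, Okafor on 8. Kaur wins 11–8.
Kaur vs Park: Kaur is ranked higher on 2+5+1+7+1+2 = 18 ballots, Park on 1. Kaur wins 18–1.
Kaur vs Novak: 2+5+1+7+2 = 17 for Kaur, 2 for Novak — Kaur by 17–2.
Kaur beats Dube, Okafor, Park, Novak — 4 pairwise wins.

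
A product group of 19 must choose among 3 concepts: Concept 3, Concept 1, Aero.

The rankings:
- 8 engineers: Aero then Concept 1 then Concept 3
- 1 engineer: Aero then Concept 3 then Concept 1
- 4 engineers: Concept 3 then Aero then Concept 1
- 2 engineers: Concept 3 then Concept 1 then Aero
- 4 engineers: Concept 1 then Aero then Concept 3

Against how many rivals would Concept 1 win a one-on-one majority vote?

Concept 1 against each rival (19 engineers):
Concept 1 vs Concept 3: Concept 1 wins 12–7.
Concept 1 vs Aero: Aero, 13–6.
Concept 1 beats Concept 3; loses to Aero — 1 pairwise win.

1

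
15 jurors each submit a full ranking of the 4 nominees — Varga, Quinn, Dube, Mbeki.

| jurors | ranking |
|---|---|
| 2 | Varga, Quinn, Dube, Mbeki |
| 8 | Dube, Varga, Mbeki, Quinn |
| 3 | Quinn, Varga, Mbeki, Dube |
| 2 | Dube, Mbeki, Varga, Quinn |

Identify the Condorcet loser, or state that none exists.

Pairwise majorities:
Varga vs Quinn: Varga, 12–3.
Varga vs Dube: Dube, 10–5.
Varga vs Mbeki: Varga preferred on 2+8+3 = 13 ballots; Varga wins 13–2.
Quinn–Dube: Dube 10–5.
Quinn vs Mbeki: Mbeki, 10–5.
Dube vs Mbeki: Dube wins 12–3.
Quinn is beaten in every head-to-head and is the Condorcet loser.

Quinn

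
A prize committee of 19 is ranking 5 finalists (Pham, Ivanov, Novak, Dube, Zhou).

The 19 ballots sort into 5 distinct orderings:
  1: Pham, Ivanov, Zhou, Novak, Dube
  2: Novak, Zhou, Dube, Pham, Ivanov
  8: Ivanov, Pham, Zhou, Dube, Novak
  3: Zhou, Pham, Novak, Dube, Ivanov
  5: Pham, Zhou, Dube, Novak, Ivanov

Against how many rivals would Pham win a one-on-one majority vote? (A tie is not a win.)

Pham against each rival (19 jurors):
Pham vs Ivanov: 1+2+3+5 = 11 for Pham, 8 for Ivanov — Pham by 11–8.
Pham vs Novak: 1+8+3+5 = 17 for Pham, 2 for Novak — Pham by 17–2.
Pham–Dube: Pham 17–2.
Pham vs Zhou: 14 to 5, Pham.
Pham beats Ivanov, Novak, Dube, Zhou — 4 pairwise wins.

4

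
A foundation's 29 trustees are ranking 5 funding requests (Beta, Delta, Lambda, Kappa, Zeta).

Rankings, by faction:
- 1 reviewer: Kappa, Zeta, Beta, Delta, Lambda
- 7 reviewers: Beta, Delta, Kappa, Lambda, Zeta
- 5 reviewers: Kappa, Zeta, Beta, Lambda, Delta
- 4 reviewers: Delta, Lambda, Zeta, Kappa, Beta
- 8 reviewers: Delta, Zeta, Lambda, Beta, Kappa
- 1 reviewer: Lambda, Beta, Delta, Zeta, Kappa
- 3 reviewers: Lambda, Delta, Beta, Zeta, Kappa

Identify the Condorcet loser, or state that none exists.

Head-to-head results (29 reviewers):
Beta–Delta: Delta 15–14.
Beta vs Lambda: Lambda wins 16–13.
Beta vs Kappa: 19 to 10, Beta.
Beta vs Zeta: Beta is ranked higher on 7+1+3 = 11 ballots, Zeta on 18. Zeta wins 18–11.
Delta–Lambda: Delta 20–9.
Delta vs Kappa: Delta, 23–6.
Delta vs Zeta: 23 to 6, Delta.
Lambda vs Kappa: Lambda preferred on 4+8+1+3 = 16 ballots; Lambda wins 16–13.
Lambda vs Zeta: Lambda preferred on 7+4+1+3 = 15 ballots; Lambda wins 15–14.
Kappa vs Zeta: Kappa is ranked higher on 1+7+5 = 13 ballots, Zeta on 16. Zeta wins 16–13.
Kappa is beaten in every head-to-head and is the Condorcet loser.

Kappa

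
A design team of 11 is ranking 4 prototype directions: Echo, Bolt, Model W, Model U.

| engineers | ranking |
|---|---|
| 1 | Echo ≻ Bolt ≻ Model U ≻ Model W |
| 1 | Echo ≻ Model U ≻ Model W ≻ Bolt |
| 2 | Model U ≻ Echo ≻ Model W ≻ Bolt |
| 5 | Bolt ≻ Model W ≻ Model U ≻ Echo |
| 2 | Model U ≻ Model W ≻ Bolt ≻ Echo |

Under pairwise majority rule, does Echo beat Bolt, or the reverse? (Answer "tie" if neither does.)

Ballots ranking Echo above Bolt: 1 + 1 + 2 = 4.
Ballots ranking Bolt above Echo: 11 − 4 = 7.
Bolt wins the head-to-head 7–4.

Bolt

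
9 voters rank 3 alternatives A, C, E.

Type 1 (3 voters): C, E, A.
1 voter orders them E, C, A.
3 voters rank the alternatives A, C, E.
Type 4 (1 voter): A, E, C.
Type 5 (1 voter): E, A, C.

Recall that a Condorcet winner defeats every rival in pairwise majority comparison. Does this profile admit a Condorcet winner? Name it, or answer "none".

Check each pair by majority over 9 ballots:
A vs C: A is ranked higher on 3+1+1 = 5 ballots, C on 4. A wins 5–4.
A vs E: 3+1 = 4 for A, 5 for E — E by 5–4.
C vs E: 6 to 3, C.
Every alternative loses at least once (A loses to E; C loses to A; E loses to C). The majority relation contains the cycle A > C > E > A, so there is no Condorcet winner.

none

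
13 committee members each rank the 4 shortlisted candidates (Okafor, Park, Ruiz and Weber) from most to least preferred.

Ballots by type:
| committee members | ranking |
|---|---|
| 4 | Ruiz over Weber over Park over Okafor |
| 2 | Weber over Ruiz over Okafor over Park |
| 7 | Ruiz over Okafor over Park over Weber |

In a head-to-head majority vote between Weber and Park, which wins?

Park

Ballots ranking Weber above Park: 4 + 2 = 6.
Ballots ranking Park above Weber: 13 − 6 = 7.
Park wins the head-to-head 7–6.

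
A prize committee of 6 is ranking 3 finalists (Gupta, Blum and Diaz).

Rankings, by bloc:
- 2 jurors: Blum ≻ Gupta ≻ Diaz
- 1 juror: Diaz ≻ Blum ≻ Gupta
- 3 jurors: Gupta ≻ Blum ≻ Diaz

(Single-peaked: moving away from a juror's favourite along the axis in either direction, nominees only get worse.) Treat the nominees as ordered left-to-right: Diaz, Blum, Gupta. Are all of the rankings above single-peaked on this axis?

Axis positions: Diaz=1, Blum=2, Gupta=3.
Bloc 1 (peak Blum at position 2): ranking walks positions 2-3-1, expanding outward from the peak — single-peaked.
Bloc 2 (peak Diaz at position 1): ranking walks positions 1-2-3, expanding outward from the peak — single-peaked.
Bloc 3 (peak Gupta at position 3): ranking walks positions 3-2-1, expanding outward from the peak — single-peaked.
Every ranking is single-peaked on this axis.

yes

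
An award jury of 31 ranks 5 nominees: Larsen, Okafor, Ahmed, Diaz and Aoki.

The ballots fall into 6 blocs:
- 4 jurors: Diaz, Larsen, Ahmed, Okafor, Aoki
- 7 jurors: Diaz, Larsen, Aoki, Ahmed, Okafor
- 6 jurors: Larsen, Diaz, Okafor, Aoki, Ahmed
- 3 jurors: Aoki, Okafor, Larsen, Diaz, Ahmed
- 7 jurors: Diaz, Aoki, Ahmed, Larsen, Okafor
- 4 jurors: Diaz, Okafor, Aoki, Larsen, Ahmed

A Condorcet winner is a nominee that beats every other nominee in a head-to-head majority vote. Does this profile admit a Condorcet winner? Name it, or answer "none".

Diaz

Check each pair by majority over 31 ballots:
Larsen vs Okafor: Larsen, 24–7.
Larsen vs Ahmed: Larsen wins 24–7.
Larsen vs Diaz: 9 to 22, Diaz.
Larsen vs Aoki: Larsen, 17–14.
Okafor vs Ahmed: Ahmed wins 18–13.
Okafor vs Diaz: Diaz wins 28–3.
Okafor vs Aoki: Aoki wins 17–14.
Ahmed–Diaz: Diaz 31–0.
Ahmed vs Aoki: 4 for Ahmed, 27 for Aoki — Aoki by 27–4.
Diaz vs Aoki: Diaz wins 28–3.
Diaz beats each of Larsen, Okafor, Ahmed, Aoki — Diaz is the Condorcet winner.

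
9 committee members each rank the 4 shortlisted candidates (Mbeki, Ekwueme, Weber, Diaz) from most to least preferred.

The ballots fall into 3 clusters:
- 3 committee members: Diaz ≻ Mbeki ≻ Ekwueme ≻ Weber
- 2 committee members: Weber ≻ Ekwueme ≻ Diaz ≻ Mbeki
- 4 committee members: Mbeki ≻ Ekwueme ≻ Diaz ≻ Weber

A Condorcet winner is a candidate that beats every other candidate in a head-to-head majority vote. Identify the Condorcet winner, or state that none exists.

none

Pairwise majorities:
Mbeki vs Ekwueme: Mbeki, 7–2.
Mbeki vs Weber: Mbeki, 7–2.
Mbeki–Diaz: Diaz 5–4.
Ekwueme vs Weber: Ekwueme wins 7–2.
Ekwueme vs Diaz: Ekwueme wins 6–3.
Weber–Diaz: Diaz 7–2.
No candidate is unbeaten: Mbeki loses to Diaz; Ekwueme loses to Mbeki; Weber loses to Mbeki; Diaz loses to Ekwueme. In particular Mbeki → Ekwueme → Diaz → Mbeki is a majority cycle — no Condorcet winner exists.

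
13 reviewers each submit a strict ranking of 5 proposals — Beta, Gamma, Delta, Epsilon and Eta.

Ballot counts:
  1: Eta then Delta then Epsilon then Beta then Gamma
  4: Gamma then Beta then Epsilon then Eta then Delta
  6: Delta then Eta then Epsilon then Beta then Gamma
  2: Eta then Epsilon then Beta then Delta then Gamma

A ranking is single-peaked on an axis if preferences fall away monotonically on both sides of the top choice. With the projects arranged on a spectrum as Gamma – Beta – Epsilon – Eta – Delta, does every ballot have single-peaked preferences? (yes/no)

yes

Axis positions: Gamma=1, Beta=2, Epsilon=3, Eta=4, Delta=5.
Bloc 1 (peak Eta at position 4): ranking walks positions 4-5-3-2-1, expanding outward from the peak — single-peaked.
Bloc 2 (peak Gamma at position 1): ranking walks positions 1-2-3-4-5, expanding outward from the peak — single-peaked.
Bloc 3 (peak Delta at position 5): ranking walks positions 5-4-3-2-1, expanding outward from the peak — single-peaked.
Bloc 4 (peak Eta at position 4): ranking walks positions 4-3-2-5-1, expanding outward from the peak — single-peaked.
Every ranking is single-peaked on this axis.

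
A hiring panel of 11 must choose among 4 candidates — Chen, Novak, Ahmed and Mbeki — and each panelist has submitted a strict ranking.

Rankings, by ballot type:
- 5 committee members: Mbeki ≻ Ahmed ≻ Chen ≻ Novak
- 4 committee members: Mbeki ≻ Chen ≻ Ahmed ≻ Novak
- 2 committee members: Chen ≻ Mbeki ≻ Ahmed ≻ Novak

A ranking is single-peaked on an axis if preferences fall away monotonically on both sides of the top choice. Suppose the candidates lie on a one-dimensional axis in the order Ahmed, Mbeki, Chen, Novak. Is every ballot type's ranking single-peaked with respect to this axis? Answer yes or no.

yes

Axis positions: Ahmed=1, Mbeki=2, Chen=3, Novak=4.
Ballot type 1 (peak Mbeki at position 2): ranking walks positions 2-1-3-4, expanding outward from the peak — single-peaked.
Ballot type 2 (peak Mbeki at position 2): ranking walks positions 2-3-1-4, expanding outward from the peak — single-peaked.
Ballot type 3 (peak Chen at position 3): ranking walks positions 3-2-1-4, expanding outward from the peak — single-peaked.
Every ranking is single-peaked on this axis.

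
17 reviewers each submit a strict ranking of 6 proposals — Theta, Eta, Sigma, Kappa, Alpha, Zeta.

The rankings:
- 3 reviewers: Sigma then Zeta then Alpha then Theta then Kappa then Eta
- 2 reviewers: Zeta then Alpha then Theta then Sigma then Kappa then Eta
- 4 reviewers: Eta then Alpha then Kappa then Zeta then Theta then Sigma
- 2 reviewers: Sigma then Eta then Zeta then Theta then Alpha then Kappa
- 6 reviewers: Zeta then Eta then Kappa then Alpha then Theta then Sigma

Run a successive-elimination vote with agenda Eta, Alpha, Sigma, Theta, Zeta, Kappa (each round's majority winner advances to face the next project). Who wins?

Zeta

Round 1: Eta vs Alpha — 12–5, Eta advances.
Round 2: Eta vs Sigma — 10–7, Eta advances.
Round 3: Eta vs Theta — 12–5, Eta advances.
Round 4: Eta vs Zeta — 6–11, Zeta advances.
Round 5: Zeta vs Kappa — 13–4, Zeta advances.
Zeta survives the agenda.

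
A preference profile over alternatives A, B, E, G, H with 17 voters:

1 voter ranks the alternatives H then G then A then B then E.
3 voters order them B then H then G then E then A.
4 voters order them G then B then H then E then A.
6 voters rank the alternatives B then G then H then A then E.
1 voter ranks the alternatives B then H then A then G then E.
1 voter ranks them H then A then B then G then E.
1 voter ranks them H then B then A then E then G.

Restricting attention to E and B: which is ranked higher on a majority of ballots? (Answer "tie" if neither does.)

B

No ballot ranks E above B: 0.
Ballots ranking B above E: 17 − 0 = 17.
B wins the head-to-head 17–0.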